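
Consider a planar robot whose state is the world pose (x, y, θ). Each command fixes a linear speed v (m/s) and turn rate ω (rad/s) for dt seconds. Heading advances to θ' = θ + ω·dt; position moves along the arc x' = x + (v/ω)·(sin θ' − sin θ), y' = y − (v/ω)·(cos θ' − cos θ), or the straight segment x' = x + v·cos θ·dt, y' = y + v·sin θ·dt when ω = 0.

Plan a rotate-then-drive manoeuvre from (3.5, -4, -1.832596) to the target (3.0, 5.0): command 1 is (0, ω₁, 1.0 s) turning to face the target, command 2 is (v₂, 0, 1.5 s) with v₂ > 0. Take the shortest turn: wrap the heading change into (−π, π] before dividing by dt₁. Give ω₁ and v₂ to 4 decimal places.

heading to target = atan2(5−-4, 3−3.5) = 1.6263
Δθ = wrap(1.6263 − -1.8326) = -2.8243; ω₁ = Δθ/dt₁ = -2.8243
distance = √((3−3.5)² + (5−-4)²) = 9.0139; v₂ = distance/dt₂ = 6.0093

ω₁ = -2.8243, v₂ = 6.0093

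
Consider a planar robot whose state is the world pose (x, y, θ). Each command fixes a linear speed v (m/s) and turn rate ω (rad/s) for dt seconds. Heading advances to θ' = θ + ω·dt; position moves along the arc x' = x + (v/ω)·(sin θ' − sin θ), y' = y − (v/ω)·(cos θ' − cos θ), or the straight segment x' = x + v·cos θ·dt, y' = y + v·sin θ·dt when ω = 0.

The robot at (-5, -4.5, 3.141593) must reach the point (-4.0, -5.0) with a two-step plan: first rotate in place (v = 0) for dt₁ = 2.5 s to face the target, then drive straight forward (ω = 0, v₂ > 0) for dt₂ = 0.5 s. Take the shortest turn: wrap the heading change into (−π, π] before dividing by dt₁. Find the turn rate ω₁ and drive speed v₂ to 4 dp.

ω₁ = 1.0712, v₂ = 2.2361

heading to target = atan2(-5−-4.5, -4−-5) = -0.4636
Δθ = wrap(-0.4636 − 3.1416) = 2.6779; ω₁ = Δθ/dt₁ = 1.0712
distance = √((-4−-5)² + (-5−-4.5)²) = 1.1180; v₂ = distance/dt₂ = 2.2361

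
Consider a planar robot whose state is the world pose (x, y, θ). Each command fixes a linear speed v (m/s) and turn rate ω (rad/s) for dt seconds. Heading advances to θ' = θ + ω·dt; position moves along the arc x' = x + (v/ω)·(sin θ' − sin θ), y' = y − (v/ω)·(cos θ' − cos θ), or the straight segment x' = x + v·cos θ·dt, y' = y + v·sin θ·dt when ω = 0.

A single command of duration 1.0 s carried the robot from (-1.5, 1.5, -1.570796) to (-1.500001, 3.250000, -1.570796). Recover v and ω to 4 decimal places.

Δθ = -1.570796 − -1.570796 = 0.000000
ω = Δθ/dt = 0.000000/1.0 = 0.0000
ω = 0 → v = (Δx·cos θ + Δy·sin θ)/dt = -1.7500

v = -1.7500, ω = 0.0000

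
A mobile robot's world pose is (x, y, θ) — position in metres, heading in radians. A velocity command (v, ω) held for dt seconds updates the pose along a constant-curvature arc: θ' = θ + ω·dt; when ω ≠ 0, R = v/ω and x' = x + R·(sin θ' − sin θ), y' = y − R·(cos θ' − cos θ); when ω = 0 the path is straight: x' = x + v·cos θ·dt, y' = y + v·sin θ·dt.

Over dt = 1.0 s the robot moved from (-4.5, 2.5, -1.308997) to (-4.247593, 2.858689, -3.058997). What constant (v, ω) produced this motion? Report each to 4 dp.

v = -0.5000, ω = -1.7500

Δθ = -3.058997 − -1.308997 = -1.750000
ω = Δθ/dt = -1.750000/1.0 = -1.7500
R = −Δy/(cos θ' − cos θ) = 0.2857
v = R·ω = 0.2857·-1.7500 = -0.5000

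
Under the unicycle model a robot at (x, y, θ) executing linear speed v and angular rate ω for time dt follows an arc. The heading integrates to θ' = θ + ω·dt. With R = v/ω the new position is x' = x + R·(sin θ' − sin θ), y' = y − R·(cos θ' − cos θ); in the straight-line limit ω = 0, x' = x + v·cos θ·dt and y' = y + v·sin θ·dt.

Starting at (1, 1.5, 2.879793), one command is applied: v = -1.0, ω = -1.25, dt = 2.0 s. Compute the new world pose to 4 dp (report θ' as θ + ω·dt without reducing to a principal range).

θ' = 2.8798 + -1.25·2.0 = 0.3798
R = v/ω = -1.0/-1.25 = 0.8000
x' = 1 + 0.8000·(sin 0.3798 − sin 2.8798) = 1.0895
y' = 1.5 − 0.8000·(cos 0.3798 − cos 2.8798) = -0.0157

(1.0895, -0.0157, 0.3798)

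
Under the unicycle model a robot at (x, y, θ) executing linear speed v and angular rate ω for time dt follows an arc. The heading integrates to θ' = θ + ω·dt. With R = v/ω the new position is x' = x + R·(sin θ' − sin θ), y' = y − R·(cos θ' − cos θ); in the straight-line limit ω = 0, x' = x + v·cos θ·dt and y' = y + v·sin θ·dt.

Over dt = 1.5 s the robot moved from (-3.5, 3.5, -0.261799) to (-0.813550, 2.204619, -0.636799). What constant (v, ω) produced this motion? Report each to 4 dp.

v = 2.0000, ω = -0.2500

Δθ = -0.636799 − -0.261799 = -0.375000
ω = Δθ/dt = -0.375000/1.5 = -0.2500
R = Δx/(sin θ' − sin θ) = -8.0000
v = R·ω = -8.0000·-0.2500 = 2.0000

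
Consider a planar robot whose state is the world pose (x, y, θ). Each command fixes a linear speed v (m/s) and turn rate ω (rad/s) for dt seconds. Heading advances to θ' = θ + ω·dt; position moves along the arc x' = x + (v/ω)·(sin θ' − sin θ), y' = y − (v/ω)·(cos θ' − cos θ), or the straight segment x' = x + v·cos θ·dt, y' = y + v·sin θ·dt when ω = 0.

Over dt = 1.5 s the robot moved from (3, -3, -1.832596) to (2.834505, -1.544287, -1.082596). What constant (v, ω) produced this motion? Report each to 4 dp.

Δθ = -1.082596 − -1.832596 = 0.750000
ω = Δθ/dt = 0.750000/1.5 = 0.5000
R = −Δy/(cos θ' − cos θ) = -2.0000
v = R·ω = -2.0000·0.5000 = -1.0000

v = -1.0000, ω = 0.5000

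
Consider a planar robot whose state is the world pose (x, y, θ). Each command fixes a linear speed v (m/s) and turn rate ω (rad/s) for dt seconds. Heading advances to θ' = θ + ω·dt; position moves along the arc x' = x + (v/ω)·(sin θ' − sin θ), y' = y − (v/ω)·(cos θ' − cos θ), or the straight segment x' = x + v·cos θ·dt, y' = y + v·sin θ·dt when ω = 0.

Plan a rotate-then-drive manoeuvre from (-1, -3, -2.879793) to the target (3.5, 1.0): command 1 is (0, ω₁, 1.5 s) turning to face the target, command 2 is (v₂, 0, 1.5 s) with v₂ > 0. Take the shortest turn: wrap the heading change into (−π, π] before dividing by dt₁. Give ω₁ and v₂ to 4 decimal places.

ω₁ = -1.7845, v₂ = 4.0139

heading to target = atan2(1−-3, 3.5−-1) = 0.7266
Δθ = wrap(0.7266 − -2.8798) = -2.6767; ω₁ = Δθ/dt₁ = -1.7845
distance = √((3.5−-1)² + (1−-3)²) = 6.0208; v₂ = distance/dt₂ = 4.0139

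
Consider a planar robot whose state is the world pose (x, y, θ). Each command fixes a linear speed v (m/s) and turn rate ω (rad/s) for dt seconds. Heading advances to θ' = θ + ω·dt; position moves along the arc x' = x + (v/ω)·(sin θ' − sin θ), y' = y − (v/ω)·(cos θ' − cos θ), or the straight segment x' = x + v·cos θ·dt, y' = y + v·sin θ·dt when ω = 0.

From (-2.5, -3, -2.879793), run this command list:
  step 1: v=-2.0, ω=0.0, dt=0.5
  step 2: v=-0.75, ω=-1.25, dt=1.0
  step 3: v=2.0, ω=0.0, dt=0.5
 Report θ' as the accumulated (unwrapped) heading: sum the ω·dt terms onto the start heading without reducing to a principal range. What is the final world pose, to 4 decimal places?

step 1: θ'=-2.8798 (straight) → pose (-1.5341, -2.7412, -2.8798)
step 2: θ'=-4.1298 (R=0.6000) → pose (-0.8778, -2.9906, -4.1298)
step 3: θ'=-4.1298 (straight) → pose (-1.4280, -2.1556, -4.1298)

(-1.4280, -2.1556, -4.1298)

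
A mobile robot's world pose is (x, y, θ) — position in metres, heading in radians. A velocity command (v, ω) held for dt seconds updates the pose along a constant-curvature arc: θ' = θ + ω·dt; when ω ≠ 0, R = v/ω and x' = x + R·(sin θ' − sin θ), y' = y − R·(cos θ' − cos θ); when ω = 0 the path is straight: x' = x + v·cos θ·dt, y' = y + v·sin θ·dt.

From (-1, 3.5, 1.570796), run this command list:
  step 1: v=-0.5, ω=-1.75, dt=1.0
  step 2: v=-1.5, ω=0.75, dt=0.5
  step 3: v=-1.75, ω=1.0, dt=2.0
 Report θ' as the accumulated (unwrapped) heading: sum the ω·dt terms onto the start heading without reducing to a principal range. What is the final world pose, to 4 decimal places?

(-3.1610, 0.4722, 2.1958)

step 1: θ'=-0.1792 (R=0.2857) → pose (-1.3366, 3.2189, -0.1792)
step 2: θ'=0.1958 (R=-2.0000) → pose (-2.0822, 3.2127, 0.1958)
step 3: θ'=2.1958 (R=-1.7500) → pose (-3.1610, 0.4722, 2.1958)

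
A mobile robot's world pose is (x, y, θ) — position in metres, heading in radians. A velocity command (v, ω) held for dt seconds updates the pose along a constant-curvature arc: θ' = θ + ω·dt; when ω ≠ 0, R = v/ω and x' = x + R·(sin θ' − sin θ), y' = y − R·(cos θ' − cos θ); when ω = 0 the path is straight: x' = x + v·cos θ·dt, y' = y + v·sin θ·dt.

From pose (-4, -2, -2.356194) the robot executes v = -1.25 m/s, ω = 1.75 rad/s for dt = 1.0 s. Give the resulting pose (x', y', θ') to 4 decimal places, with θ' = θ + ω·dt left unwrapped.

θ' = -2.3562 + 1.75·1.0 = -0.6062
R = v/ω = -1.25/1.75 = -0.7143
x' = -4 + -0.7143·(sin -0.6062 − sin -2.3562) = -4.0981
y' = -2 − -0.7143·(cos -0.6062 − cos -2.3562) = -0.9079

(-4.0981, -0.9079, -0.6062)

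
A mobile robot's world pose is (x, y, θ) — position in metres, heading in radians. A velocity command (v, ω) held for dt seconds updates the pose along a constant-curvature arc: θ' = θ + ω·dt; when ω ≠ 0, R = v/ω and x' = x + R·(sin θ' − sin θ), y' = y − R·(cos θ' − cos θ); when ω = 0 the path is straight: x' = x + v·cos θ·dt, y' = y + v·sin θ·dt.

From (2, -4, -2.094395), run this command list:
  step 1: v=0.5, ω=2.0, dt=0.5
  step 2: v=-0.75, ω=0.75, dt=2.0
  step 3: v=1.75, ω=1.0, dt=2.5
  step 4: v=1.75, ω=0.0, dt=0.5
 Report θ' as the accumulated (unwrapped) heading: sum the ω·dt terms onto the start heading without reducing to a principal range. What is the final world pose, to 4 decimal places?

(-0.4210, -0.2653, 2.9056)

step 1: θ'=-1.0944 (R=0.2500) → pose (1.9943, -4.2396, -1.0944)
step 2: θ'=0.4056 (R=-1.0000) → pose (0.7111, -3.7794, 0.4056)
step 3: θ'=2.9056 (R=1.7500) → pose (0.4298, -0.4699, 2.9056)
step 4: θ'=2.9056 (straight) → pose (-0.4210, -0.2653, 2.9056)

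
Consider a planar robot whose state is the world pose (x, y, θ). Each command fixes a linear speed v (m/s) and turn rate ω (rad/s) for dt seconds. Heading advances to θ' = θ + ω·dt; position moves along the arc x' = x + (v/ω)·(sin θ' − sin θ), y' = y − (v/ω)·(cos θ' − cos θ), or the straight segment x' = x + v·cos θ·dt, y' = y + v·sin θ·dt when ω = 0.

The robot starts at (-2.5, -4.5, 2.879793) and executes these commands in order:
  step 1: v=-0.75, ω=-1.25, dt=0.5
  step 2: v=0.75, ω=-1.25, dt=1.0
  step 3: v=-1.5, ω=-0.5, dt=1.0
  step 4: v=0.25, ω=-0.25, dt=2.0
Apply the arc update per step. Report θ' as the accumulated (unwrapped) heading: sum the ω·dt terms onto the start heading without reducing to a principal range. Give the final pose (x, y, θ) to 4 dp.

step 1: θ'=2.2548 (R=0.6000) → pose (-2.1903, -4.7004, 2.2548)
step 2: θ'=1.0048 (R=-0.6000) → pose (-2.2317, -3.9995, 1.0048)
step 3: θ'=0.5048 (R=3.0000) → pose (-3.3129, -5.0166, 0.5048)
step 4: θ'=0.0048 (R=-1.0000) → pose (-2.8341, -4.8918, 0.0048)

(-2.8341, -4.8918, 0.0048)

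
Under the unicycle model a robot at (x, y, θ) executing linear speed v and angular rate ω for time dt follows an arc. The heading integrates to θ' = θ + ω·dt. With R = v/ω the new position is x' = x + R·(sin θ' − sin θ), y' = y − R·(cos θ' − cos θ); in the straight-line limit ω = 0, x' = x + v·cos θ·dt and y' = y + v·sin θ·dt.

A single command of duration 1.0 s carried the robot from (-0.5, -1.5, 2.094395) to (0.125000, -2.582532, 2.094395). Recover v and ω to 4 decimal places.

v = -1.2500, ω = 0.0000

Δθ = 2.094395 − 2.094395 = 0.000000
ω = Δθ/dt = 0.000000/1.0 = 0.0000
ω = 0 → v = (Δx·cos θ + Δy·sin θ)/dt = -1.2500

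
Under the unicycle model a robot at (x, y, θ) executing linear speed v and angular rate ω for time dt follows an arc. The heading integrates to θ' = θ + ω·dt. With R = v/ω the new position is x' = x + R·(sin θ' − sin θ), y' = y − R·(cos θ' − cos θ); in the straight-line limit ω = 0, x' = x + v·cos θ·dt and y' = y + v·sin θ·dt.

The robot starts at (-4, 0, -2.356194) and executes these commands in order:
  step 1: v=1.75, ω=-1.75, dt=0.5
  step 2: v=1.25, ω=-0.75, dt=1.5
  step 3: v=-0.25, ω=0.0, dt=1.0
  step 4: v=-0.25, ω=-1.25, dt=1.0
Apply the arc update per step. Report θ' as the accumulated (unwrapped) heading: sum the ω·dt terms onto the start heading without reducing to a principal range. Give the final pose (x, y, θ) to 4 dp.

(-6.1845, 0.3300, -5.6062)

step 1: θ'=-3.2312 (R=-1.0000) → pose (-4.7966, -0.2889, -3.2312)
step 2: θ'=-4.3562 (R=-1.6667) → pose (-6.2095, 0.7899, -4.3562)
step 3: θ'=-4.3562 (straight) → pose (-6.1223, 0.5556, -4.3562)
step 4: θ'=-5.6062 (R=0.2000) → pose (-6.1845, 0.3300, -5.6062)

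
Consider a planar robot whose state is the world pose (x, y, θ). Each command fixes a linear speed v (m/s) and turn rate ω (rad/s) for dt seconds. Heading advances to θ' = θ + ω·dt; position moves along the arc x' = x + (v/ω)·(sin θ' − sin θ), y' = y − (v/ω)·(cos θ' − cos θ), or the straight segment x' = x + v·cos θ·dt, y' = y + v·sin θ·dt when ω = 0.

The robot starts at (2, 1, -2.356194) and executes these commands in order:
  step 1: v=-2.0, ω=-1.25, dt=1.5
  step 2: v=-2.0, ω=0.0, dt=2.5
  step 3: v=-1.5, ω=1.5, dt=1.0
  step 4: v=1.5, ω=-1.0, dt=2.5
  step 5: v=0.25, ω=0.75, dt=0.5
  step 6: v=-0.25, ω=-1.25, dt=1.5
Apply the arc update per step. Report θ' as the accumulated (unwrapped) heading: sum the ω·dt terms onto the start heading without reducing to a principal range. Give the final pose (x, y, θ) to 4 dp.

step 1: θ'=-4.2312 (R=1.6000) → pose (4.5497, 0.6092, -4.2312)
step 2: θ'=-4.2312 (straight) → pose (6.8639, -3.8230, -4.2312)
step 3: θ'=-2.7312 (R=-1.0000) → pose (8.1493, -4.2772, -2.7312)
step 4: θ'=-5.2312 (R=-1.5000) → pose (6.2482, -2.1580, -5.2312)
step 5: θ'=-4.8562 (R=0.3333) → pose (6.2886, -2.0404, -4.8562)
step 6: θ'=-6.7312 (R=0.2000) → pose (6.0041, -2.1920, -6.7312)

(6.0041, -2.1920, -6.7312)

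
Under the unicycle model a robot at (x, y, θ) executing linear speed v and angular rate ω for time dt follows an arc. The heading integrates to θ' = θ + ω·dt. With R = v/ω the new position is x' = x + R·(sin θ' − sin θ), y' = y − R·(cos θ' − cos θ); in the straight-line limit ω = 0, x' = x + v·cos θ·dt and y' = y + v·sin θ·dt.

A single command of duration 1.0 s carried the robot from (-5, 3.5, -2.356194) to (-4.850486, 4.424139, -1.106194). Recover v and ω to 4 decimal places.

Δθ = -1.106194 − -2.356194 = 1.250000
ω = Δθ/dt = 1.250000/1.0 = 1.2500
R = −Δy/(cos θ' − cos θ) = -0.8000
v = R·ω = -0.8000·1.2500 = -1.0000

v = -1.0000, ω = 1.2500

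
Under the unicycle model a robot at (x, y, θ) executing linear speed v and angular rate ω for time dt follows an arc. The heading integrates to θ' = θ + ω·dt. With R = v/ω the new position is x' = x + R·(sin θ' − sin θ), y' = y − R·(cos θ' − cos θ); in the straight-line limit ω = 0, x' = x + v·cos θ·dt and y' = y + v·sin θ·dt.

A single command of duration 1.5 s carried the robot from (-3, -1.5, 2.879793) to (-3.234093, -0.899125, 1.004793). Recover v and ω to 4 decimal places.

v = 0.5000, ω = -1.2500

Δθ = 1.004793 − 2.879793 = -1.875000
ω = Δθ/dt = -1.875000/1.5 = -1.2500
R = −Δy/(cos θ' − cos θ) = -0.4000
v = R·ω = -0.4000·-1.2500 = 0.5000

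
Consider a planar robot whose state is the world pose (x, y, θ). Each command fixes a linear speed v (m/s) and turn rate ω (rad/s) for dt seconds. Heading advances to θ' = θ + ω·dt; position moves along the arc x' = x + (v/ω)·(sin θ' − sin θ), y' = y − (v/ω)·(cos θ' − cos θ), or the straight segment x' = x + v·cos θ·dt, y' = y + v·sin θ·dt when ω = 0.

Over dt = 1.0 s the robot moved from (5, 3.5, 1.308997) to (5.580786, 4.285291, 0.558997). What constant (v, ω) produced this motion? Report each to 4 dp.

Δθ = 0.558997 − 1.308997 = -0.750000
ω = Δθ/dt = -0.750000/1.0 = -0.7500
R = −Δy/(cos θ' − cos θ) = -1.3333
v = R·ω = -1.3333·-0.7500 = 1.0000

v = 1.0000, ω = -0.7500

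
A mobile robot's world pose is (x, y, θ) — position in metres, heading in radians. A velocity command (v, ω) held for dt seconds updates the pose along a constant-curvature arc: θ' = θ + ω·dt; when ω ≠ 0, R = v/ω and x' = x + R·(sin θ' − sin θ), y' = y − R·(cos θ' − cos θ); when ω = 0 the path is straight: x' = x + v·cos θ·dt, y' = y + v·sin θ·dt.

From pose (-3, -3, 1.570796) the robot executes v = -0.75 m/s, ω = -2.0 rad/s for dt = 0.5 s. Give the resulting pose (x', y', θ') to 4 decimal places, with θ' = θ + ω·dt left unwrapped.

θ' = 1.5708 + -2.0·0.5 = 0.5708
R = v/ω = -0.75/-2.0 = 0.3750
x' = -3 + 0.3750·(sin 0.5708 − sin 1.5708) = -3.1724
y' = -3 − 0.3750·(cos 0.5708 − cos 1.5708) = -3.3156

(-3.1724, -3.3156, 0.5708)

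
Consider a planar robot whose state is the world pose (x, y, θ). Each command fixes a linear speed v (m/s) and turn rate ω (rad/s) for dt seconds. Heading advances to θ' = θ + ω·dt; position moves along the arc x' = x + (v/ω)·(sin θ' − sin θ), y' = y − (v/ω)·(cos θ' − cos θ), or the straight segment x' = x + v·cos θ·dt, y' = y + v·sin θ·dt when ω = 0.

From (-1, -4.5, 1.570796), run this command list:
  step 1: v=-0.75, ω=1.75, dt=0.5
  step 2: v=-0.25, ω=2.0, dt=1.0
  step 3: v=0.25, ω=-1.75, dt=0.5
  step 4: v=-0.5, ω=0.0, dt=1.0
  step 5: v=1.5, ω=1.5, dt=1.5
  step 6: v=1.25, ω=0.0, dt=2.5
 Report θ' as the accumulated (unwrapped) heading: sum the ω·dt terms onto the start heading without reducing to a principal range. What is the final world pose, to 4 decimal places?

step 1: θ'=2.4458 (R=-0.4286) → pose (-0.8461, -4.8289, 2.4458)
step 2: θ'=4.4458 (R=-0.1250) → pose (-0.6454, -4.7659, 4.4458)
step 3: θ'=3.5708 (R=-0.1429) → pose (-0.7238, -4.8582, 3.5708)
step 4: θ'=3.5708 (straight) → pose (-0.2691, -4.6501, 3.5708)
step 5: θ'=5.8208 (R=1.0000) → pose (-0.2991, -6.4544, 5.8208)
step 6: θ'=5.8208 (straight) → pose (2.4978, -7.8484, 5.8208)

(2.4978, -7.8484, 5.8208)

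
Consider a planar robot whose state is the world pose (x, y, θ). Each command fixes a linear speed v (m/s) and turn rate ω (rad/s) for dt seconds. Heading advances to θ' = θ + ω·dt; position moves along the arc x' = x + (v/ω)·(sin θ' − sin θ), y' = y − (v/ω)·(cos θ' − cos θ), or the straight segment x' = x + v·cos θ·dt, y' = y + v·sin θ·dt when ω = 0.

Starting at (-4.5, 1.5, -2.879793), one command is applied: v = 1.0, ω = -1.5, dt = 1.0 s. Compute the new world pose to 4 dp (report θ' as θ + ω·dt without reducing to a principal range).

(-5.3027, 1.9263, -4.3798)

θ' = -2.8798 + -1.5·1.0 = -4.3798
R = v/ω = 1.0/-1.5 = -0.6667
x' = -4.5 + -0.6667·(sin -4.3798 − sin -2.8798) = -5.3027
y' = 1.5 − -0.6667·(cos -4.3798 − cos -2.8798) = 1.9263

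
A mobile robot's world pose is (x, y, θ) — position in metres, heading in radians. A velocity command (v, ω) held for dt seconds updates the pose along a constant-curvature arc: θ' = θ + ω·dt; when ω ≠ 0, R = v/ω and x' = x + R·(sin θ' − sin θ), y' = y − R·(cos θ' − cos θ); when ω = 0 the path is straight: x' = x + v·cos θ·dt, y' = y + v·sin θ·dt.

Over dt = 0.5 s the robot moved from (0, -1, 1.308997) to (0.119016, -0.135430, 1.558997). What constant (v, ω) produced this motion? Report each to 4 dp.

Δθ = 1.558997 − 1.308997 = 0.250000
ω = Δθ/dt = 0.250000/0.5 = 0.5000
R = −Δy/(cos θ' − cos θ) = 3.5000
v = R·ω = 3.5000·0.5000 = 1.7500

v = 1.7500, ω = 0.5000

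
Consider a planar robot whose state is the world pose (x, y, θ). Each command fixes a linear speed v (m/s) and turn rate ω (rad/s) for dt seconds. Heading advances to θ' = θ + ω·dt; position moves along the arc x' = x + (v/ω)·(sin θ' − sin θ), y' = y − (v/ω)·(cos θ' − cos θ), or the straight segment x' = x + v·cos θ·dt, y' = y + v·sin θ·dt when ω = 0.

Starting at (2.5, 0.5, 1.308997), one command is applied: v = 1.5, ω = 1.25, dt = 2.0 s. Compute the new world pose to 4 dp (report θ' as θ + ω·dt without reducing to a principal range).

θ' = 1.3090 + 1.25·2.0 = 3.8090
R = v/ω = 1.5/1.25 = 1.2000
x' = 2.5 + 1.2000·(sin 3.8090 − sin 1.3090) = 0.5981
y' = 0.5 − 1.2000·(cos 3.8090 − cos 1.3090) = 1.7531

(0.5981, 1.7531, 3.8090)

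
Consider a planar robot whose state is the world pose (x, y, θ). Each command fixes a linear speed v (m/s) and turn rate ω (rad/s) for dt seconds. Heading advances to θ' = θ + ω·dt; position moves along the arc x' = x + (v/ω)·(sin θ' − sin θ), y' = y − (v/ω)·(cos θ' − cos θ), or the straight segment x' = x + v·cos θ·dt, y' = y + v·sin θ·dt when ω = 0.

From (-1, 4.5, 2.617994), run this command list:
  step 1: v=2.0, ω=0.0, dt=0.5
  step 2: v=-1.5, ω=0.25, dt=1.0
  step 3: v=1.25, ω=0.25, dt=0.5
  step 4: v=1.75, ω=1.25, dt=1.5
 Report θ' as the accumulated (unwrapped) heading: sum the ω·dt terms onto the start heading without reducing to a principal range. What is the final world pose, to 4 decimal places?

(-2.6883, 2.9487, 4.8680)

step 1: θ'=2.6180 (straight) → pose (-1.8660, 5.0000, 2.6180)
step 2: θ'=2.8680 (R=-6.0000) → pose (-0.4872, 4.4193, 2.8680)
step 3: θ'=2.9930 (R=5.0000) → pose (-1.0979, 4.5502, 2.9930)
step 4: θ'=4.8680 (R=1.4000) → pose (-2.6883, 2.9487, 4.8680)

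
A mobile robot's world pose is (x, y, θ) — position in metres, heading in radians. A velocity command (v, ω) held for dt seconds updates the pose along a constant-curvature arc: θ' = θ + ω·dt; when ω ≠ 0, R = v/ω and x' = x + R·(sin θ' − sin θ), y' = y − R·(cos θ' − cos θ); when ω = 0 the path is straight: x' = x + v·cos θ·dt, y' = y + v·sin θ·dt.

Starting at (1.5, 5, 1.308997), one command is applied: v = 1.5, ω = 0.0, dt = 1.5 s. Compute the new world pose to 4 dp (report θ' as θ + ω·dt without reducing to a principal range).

(2.0823, 7.1733, 1.3090)

θ' = 1.3090 + 0.0·1.5 = 1.3090
ω = 0 → straight: x' = 1.5 + 1.5·cos(1.3090)·1.5 = 2.0823
y' = 5 + 1.5·sin(1.3090)·1.5 = 7.1733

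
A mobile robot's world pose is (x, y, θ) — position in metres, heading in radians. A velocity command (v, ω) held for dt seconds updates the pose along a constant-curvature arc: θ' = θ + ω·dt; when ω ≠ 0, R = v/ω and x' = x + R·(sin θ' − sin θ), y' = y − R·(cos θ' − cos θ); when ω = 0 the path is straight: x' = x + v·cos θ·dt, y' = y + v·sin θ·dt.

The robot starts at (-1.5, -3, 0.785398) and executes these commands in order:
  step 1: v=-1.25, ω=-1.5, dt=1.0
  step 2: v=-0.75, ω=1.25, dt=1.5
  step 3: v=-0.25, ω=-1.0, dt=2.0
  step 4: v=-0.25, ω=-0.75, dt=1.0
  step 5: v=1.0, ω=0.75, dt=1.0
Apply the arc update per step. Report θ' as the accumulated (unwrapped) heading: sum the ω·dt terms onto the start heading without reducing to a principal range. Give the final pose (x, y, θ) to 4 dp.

(-3.7386, -4.0078, -0.8396)

step 1: θ'=-0.7146 (R=0.8333) → pose (-2.6354, -3.0402, -0.7146)
step 2: θ'=1.1604 (R=-0.6000) → pose (-3.5787, -3.2540, 1.1604)
step 3: θ'=-0.8396 (R=0.2500) → pose (-3.9941, -3.3212, -0.8396)
step 4: θ'=-1.5896 (R=0.3333) → pose (-4.0792, -3.0924, -1.5896)
step 5: θ'=-0.8396 (R=1.3333) → pose (-3.7386, -4.0078, -0.8396)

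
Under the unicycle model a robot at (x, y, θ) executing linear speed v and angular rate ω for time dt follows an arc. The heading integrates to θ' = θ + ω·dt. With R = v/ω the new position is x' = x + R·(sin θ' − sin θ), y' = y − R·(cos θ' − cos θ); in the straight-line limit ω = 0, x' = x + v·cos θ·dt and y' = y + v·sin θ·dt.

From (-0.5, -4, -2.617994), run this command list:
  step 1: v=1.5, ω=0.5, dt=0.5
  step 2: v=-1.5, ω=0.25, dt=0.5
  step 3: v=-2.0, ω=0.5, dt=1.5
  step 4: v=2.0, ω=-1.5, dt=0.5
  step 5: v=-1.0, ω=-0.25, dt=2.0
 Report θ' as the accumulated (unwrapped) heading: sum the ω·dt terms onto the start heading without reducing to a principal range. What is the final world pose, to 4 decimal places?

(1.5557, -0.8323, -2.7430)

step 1: θ'=-2.3680 (R=3.0000) → pose (-1.0961, -4.4519, -2.3680)
step 2: θ'=-2.2430 (R=-6.0000) → pose (-0.5937, -3.8957, -2.2430)
step 3: θ'=-1.4930 (R=-4.0000) → pose (0.2644, -1.0940, -1.4930)
step 4: θ'=-2.2430 (R=-1.3333) → pose (-0.0216, -2.0279, -2.2430)
step 5: θ'=-2.7430 (R=4.0000) → pose (1.5557, -0.8323, -2.7430)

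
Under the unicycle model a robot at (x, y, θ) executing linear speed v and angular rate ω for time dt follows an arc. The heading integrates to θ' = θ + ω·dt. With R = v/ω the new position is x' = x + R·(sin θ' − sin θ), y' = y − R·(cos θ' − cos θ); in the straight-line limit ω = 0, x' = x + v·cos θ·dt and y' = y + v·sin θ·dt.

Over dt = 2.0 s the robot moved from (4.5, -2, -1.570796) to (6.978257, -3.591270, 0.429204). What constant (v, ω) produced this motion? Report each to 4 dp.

v = 1.7500, ω = 1.0000

Δθ = 0.429204 − -1.570796 = 2.000000
ω = Δθ/dt = 2.000000/2.0 = 1.0000
R = Δx/(sin θ' − sin θ) = 1.7500
v = R·ω = 1.7500·1.0000 = 1.7500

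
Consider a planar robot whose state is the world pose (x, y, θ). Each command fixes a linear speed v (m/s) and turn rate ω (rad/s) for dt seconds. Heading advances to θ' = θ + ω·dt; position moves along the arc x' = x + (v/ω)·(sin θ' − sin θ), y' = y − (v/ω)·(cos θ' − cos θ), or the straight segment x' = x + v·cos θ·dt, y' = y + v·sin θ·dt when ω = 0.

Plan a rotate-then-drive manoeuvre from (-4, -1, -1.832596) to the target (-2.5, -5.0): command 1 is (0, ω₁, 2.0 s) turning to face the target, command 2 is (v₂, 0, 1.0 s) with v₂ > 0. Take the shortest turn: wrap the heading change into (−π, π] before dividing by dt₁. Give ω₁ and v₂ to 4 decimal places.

ω₁ = 0.3103, v₂ = 4.2720

heading to target = atan2(-5−-1, -2.5−-4) = -1.2120
Δθ = wrap(-1.2120 − -1.8326) = 0.6206; ω₁ = Δθ/dt₁ = 0.3103
distance = √((-2.5−-4)² + (-5−-1)²) = 4.2720; v₂ = distance/dt₂ = 4.2720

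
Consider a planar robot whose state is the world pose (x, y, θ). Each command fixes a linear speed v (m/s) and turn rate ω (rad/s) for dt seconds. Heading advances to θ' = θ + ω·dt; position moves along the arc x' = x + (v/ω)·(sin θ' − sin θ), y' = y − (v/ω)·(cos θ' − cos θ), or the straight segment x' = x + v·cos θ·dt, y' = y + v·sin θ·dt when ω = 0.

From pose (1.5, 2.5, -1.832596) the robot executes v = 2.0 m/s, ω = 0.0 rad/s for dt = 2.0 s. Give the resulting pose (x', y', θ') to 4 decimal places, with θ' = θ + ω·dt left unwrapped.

θ' = -1.8326 + 0.0·2.0 = -1.8326
ω = 0 → straight: x' = 1.5 + 2.0·cos(-1.8326)·2.0 = 0.4647
y' = 2.5 + 2.0·sin(-1.8326)·2.0 = -1.3637

(0.4647, -1.3637, -1.8326)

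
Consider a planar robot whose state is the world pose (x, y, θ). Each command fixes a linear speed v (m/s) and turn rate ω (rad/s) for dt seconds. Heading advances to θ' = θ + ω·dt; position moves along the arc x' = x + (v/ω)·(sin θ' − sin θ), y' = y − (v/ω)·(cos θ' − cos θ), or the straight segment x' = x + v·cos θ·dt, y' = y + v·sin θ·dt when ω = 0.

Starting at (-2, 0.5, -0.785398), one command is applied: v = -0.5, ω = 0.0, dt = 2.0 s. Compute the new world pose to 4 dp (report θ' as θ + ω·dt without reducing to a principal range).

(-2.7071, 1.2071, -0.7854)

θ' = -0.7854 + 0.0·2.0 = -0.7854
ω = 0 → straight: x' = -2 + -0.5·cos(-0.7854)·2.0 = -2.7071
y' = 0.5 + -0.5·sin(-0.7854)·2.0 = 1.2071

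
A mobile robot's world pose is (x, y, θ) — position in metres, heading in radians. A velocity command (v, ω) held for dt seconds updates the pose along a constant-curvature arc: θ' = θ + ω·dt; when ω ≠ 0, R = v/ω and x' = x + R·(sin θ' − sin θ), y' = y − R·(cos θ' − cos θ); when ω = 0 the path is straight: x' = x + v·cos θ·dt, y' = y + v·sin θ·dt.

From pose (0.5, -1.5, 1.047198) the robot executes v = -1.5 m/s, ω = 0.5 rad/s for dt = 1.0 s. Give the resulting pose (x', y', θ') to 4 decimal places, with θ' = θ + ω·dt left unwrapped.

θ' = 1.0472 + 0.5·1.0 = 1.5472
R = v/ω = -1.5/0.5 = -3.0000
x' = 0.5 + -3.0000·(sin 1.5472 − sin 1.0472) = 0.0989
y' = -1.5 − -3.0000·(cos 1.5472 − cos 1.0472) = -2.9292

(0.0989, -2.9292, 1.5472)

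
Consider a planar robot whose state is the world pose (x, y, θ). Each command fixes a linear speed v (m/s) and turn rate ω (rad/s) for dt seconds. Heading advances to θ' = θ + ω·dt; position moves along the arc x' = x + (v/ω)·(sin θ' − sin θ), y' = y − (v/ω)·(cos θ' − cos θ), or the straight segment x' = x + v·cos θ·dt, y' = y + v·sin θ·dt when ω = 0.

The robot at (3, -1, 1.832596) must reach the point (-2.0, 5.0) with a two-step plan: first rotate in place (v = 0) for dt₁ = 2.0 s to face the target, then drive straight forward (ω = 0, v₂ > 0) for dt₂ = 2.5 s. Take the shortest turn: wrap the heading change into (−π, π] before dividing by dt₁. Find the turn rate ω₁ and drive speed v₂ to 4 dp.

ω₁ = 0.2165, v₂ = 3.1241

heading to target = atan2(5−-1, -2−3) = 2.2655
Δθ = wrap(2.2655 − 1.8326) = 0.4329; ω₁ = Δθ/dt₁ = 0.2165
distance = √((-2−3)² + (5−-1)²) = 7.8102; v₂ = distance/dt₂ = 3.1241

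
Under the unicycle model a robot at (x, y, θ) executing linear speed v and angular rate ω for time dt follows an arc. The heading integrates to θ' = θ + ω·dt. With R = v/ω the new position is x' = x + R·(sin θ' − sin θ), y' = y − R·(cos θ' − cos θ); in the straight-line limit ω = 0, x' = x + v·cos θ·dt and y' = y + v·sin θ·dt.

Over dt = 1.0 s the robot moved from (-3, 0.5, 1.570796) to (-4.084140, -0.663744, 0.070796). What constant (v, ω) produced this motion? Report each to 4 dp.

Δθ = 0.070796 − 1.570796 = -1.500000
ω = Δθ/dt = -1.500000/1.0 = -1.5000
R = −Δy/(cos θ' − cos θ) = 1.1667
v = R·ω = 1.1667·-1.5000 = -1.7500

v = -1.7500, ω = -1.5000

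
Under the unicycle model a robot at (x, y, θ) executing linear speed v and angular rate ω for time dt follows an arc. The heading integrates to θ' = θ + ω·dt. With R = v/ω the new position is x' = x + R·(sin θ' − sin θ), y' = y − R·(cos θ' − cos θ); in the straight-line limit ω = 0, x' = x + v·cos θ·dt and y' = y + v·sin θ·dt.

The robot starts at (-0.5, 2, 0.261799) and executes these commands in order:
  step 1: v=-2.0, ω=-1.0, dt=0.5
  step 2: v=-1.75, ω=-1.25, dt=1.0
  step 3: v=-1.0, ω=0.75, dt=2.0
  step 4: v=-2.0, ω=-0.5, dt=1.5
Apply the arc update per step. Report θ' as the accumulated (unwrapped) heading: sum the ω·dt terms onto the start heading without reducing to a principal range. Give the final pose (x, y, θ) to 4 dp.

step 1: θ'=-0.2382 (R=2.0000) → pose (-1.4895, 1.9883, -0.2382)
step 2: θ'=-1.4882 (R=1.4000) → pose (-2.5544, 3.2333, -1.4882)
step 3: θ'=0.0118 (R=-1.3333) → pose (-3.8990, 4.4565, 0.0118)
step 4: θ'=-0.7382 (R=4.0000) → pose (-6.6380, 5.4975, -0.7382)

(-6.6380, 5.4975, -0.7382)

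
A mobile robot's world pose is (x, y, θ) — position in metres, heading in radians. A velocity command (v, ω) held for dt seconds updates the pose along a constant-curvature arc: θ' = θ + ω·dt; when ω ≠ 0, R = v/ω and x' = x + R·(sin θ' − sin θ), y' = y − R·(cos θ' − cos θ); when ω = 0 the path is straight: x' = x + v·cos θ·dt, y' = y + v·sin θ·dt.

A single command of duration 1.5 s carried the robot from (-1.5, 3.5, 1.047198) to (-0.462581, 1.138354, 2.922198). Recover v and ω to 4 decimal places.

v = -2.0000, ω = 1.2500

Δθ = 2.922198 − 1.047198 = 1.875000
ω = Δθ/dt = 1.875000/1.5 = 1.2500
R = −Δy/(cos θ' − cos θ) = -1.6000
v = R·ω = -1.6000·1.2500 = -2.0000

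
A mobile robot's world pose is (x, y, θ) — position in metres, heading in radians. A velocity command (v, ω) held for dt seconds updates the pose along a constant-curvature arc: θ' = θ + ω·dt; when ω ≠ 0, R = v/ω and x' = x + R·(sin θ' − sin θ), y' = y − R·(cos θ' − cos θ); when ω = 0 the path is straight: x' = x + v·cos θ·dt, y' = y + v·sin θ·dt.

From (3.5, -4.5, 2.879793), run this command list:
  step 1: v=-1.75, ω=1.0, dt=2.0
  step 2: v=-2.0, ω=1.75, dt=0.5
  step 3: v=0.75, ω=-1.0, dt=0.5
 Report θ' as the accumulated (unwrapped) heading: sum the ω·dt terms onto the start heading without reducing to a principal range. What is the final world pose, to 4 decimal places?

step 1: θ'=4.8798 (R=-1.7500) → pose (5.6785, -2.5180, 4.8798)
step 2: θ'=5.7548 (R=-1.1429) → pose (5.1278, -1.7215, 5.7548)
step 3: θ'=5.2548 (R=-0.7500) → pose (5.3920, -1.9820, 5.2548)

(5.3920, -1.9820, 5.2548)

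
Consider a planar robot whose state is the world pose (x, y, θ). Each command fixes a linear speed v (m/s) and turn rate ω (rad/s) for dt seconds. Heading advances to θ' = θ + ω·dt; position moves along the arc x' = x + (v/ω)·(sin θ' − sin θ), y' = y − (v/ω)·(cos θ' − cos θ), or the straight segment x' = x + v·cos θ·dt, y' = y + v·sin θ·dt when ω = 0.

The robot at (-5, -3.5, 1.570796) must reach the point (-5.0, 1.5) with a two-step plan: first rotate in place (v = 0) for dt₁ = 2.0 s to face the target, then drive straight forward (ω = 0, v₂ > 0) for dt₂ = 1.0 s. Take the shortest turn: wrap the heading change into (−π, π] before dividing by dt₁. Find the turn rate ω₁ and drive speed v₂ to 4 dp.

heading to target = atan2(1.5−-3.5, -5−-5) = 1.5708
Δθ = wrap(1.5708 − 1.5708) = 0.0000; ω₁ = Δθ/dt₁ = 0.0000
distance = √((-5−-5)² + (1.5−-3.5)²) = 5.0000; v₂ = distance/dt₂ = 5.0000

ω₁ = 0.0000, v₂ = 5.0000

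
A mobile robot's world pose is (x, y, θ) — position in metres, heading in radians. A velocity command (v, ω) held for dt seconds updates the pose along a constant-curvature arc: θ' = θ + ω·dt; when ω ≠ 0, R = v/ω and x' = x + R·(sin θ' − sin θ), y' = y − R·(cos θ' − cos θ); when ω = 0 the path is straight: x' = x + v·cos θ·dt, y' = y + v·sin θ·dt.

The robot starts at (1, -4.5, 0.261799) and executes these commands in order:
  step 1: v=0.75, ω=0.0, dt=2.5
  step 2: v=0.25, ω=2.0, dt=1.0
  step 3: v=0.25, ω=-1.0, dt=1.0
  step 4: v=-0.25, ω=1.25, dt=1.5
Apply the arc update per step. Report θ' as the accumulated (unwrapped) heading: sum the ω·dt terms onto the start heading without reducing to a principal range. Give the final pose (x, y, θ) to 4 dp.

(3.0191, -3.8398, 3.1368)

step 1: θ'=0.2618 (straight) → pose (2.8111, -4.0147, 0.2618)
step 2: θ'=2.2618 (R=0.1250) → pose (2.8751, -3.8143, 2.2618)
step 3: θ'=1.2618 (R=-0.2500) → pose (2.8296, -3.5790, 1.2618)
step 4: θ'=3.1368 (R=-0.2000) → pose (3.0191, -3.8398, 3.1368)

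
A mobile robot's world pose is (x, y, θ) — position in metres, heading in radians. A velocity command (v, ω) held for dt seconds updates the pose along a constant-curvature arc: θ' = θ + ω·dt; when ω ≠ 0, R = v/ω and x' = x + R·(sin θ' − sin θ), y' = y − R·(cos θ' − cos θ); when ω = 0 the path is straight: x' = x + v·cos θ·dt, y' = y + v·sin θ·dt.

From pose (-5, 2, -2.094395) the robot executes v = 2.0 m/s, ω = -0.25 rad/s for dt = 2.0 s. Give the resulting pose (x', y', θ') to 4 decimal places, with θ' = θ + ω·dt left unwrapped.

(-7.7658, -0.8319, -2.5944)

θ' = -2.0944 + -0.25·2.0 = -2.5944
R = v/ω = 2.0/-0.25 = -8.0000
x' = -5 + -8.0000·(sin -2.5944 − sin -2.0944) = -7.7658
y' = 2 − -8.0000·(cos -2.5944 − cos -2.0944) = -0.8319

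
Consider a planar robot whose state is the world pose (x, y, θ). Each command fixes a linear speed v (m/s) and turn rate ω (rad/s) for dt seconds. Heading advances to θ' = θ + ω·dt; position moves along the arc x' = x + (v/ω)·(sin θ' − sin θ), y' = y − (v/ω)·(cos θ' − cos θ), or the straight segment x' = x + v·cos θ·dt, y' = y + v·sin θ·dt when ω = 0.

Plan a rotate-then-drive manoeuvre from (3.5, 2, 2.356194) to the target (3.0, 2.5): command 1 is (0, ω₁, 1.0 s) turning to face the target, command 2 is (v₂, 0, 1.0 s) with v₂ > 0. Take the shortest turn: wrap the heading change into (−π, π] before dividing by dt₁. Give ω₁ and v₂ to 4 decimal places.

heading to target = atan2(2.5−2, 3−3.5) = 2.3562
Δθ = wrap(2.3562 − 2.3562) = 0.0000; ω₁ = Δθ/dt₁ = 0.0000
distance = √((3−3.5)² + (2.5−2)²) = 0.7071; v₂ = distance/dt₂ = 0.7071

ω₁ = 0.0000, v₂ = 0.7071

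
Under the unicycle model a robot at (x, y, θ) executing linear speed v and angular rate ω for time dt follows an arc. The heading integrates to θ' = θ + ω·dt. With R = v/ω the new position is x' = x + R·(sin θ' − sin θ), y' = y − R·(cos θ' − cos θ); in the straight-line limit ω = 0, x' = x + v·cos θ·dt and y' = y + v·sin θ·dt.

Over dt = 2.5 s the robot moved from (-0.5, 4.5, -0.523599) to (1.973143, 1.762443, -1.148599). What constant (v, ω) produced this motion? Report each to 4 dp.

Δθ = -1.148599 − -0.523599 = -0.625000
ω = Δθ/dt = -0.625000/2.5 = -0.2500
R = −Δy/(cos θ' − cos θ) = -6.0000
v = R·ω = -6.0000·-0.2500 = 1.5000

v = 1.5000, ω = -0.2500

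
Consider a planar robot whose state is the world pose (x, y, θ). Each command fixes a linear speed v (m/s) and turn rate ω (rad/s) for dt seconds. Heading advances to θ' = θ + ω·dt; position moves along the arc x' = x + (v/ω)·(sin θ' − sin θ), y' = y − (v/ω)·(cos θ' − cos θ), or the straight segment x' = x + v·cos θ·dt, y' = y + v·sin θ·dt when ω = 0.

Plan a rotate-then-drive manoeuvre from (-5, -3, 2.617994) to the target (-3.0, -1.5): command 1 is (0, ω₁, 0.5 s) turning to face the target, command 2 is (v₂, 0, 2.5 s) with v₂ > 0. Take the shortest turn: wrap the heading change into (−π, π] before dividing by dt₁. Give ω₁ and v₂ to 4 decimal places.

ω₁ = -3.9490, v₂ = 1.0000

heading to target = atan2(-1.5−-3, -3−-5) = 0.6435
Δθ = wrap(0.6435 − 2.6180) = -1.9745; ω₁ = Δθ/dt₁ = -3.9490
distance = √((-3−-5)² + (-1.5−-3)²) = 2.5000; v₂ = distance/dt₂ = 1.0000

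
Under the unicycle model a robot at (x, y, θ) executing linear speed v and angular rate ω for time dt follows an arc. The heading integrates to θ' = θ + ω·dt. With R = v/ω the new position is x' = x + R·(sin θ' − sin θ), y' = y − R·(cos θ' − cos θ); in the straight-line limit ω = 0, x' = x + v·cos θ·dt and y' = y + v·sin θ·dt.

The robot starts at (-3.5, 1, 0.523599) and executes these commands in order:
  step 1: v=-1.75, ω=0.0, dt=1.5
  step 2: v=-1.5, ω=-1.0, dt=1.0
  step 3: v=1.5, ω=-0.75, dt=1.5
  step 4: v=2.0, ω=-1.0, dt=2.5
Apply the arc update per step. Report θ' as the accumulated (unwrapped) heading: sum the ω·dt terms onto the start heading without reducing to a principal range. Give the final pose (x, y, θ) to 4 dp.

step 1: θ'=0.5236 (straight) → pose (-5.7733, -0.3125, 0.5236)
step 2: θ'=-0.4764 (R=1.5000) → pose (-7.2112, -0.3464, -0.4764)
step 3: θ'=-1.6014 (R=-2.0000) → pose (-6.1293, -2.1849, -1.6014)
step 4: θ'=-4.1014 (R=-2.0000) → pose (-9.7665, -3.2711, -4.1014)

(-9.7665, -3.2711, -4.1014)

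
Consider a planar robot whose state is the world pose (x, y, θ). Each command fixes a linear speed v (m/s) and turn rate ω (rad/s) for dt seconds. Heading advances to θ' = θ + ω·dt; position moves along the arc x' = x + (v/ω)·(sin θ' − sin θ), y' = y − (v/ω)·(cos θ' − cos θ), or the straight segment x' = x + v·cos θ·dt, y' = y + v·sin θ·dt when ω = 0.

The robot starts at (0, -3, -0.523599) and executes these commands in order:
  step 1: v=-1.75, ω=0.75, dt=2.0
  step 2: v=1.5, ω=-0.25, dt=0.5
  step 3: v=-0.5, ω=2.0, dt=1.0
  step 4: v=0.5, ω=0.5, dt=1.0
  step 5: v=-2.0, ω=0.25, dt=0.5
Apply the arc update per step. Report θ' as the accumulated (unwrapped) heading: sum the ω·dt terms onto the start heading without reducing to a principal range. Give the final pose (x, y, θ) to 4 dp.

step 1: θ'=0.9764 (R=-2.3333) → pose (-3.0998, -3.7140, 0.9764)
step 2: θ'=0.8514 (R=-6.0000) → pose (-2.6421, -3.1205, 0.8514)
step 3: θ'=2.8514 (R=-0.2500) → pose (-2.5256, -3.5248, 2.8514)
step 4: θ'=3.3514 (R=1.0000) → pose (-3.0200, -3.5049, 3.3514)
step 5: θ'=3.4764 (R=-8.0000) → pose (-2.0575, -3.2361, 3.4764)

(-2.0575, -3.2361, 3.4764)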